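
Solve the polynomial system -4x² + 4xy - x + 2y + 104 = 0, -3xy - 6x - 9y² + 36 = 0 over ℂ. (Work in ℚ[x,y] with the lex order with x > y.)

{(-25/4, -2), (4, -2), (19/32 + 17*sqrt(73)/32, 173/96 - 17*sqrt(73)/96), (19/32 - 17*sqrt(73)/32, 17*sqrt(73)/96 + 173/96)}

Compute a lex Gröbner basis by Buchberger's algorithm.
f_1 = -4x² + 4xy - x + 2y + 104, LT = x².
f_2 = -3xy - 6x - 9y² + 36, LT = xy.

S(f_1,f_2): lcm = x²y. S = -2x² - 4xy² + ¼xy + 12x - ½y² - 26y.
  leading term x²: subtract (½)·f_1 from -2x² - 4xy² + ¼xy + 12x - ½y² - 26y → -4xy² - 7/4xy + 25/2x - ½y² - 27y - 52
  leading term xy²: subtract (4/3y)·f_2 from -4xy² - 7/4xy + 25/2x - ½y² - 27y - 52 → 25/4xy + 25/2x + 12y³ - ½y² - 75y - 52
  leading term xy: subtract (-25/12)·f_2 from 25/4xy + 25/2x + 12y³ - ½y² - 75y - 52 → 12y³ - 77/4y² - 75y + 23
  leading term y³: no divisor's leading term divides it; move 12y³ to the remainder.
  leading term y²: no divisor's leading term divides it; move -77/4y² to the remainder.
  leading term y: no divisor's leading term divides it; move -75y to the remainder.
  leading term 1: no divisor's leading term divides it; move 23 to the remainder.
  remainder 12y³ - 77/4y² - 75y + 23 ≠ 0; add h_3 = 12y³ - 77/4y² - 75y + 23 to the basis.

The other S-polynomials (S(f_1,h_3), S(f_2,h_3)) all reduce to 0 modulo the current basis, so we have a Gröbner basis.
Inter-reduce: drop elements whose leading term is divisible by another's, tail-reduce, and make monic.
Reduced Gröbner basis: {x² + 9/4x + 3y² - ½y - 38, xy + 2x + 3y² - 12, y³ - 77/48y² - 25/4y + 23/12}.

Since the basis is lex-ordered, y³ - 77/48y² - 25/4y + 23/12 is univariate in y. Its roots are {-2, 173/96 - 17*sqrt(73)/96, 17*sqrt(73)/96 + 173/96}. Back-substituting each root into the other basis elements fixes the other coordinates.
  y = -2: the earlier basis element becomes x² + 9/4x - 25 = 0, giving x = -25/4, 4 — points (-25/4, -2), (4, -2).
  y = 173/96 - 17*sqrt(73)/96: the earlier basis elements become x**2 + 9*x/4 - 11413/512 - 935*sqrt(73)/512 = 0; -17*sqrt(73)*x/96 + 365*x/96 - 2941*sqrt(73)/1536 + 7081/1536 = 0, giving x = 19/32 + 17*sqrt(73)/32 — point (19/32 + 17*sqrt(73)/32, 173/96 - 17*sqrt(73)/96).
  y = 17*sqrt(73)/96 + 173/96: the earlier basis elements become x**2 + 9*x/4 - 11413/512 + 935*sqrt(73)/512 = 0; 17*sqrt(73)*x/96 + 365*x/96 + 7081/1536 + 2941*sqrt(73)/1536 = 0, giving x = 19/32 - 17*sqrt(73)/32 — point (19/32 - 17*sqrt(73)/32, 17*sqrt(73)/96 + 173/96).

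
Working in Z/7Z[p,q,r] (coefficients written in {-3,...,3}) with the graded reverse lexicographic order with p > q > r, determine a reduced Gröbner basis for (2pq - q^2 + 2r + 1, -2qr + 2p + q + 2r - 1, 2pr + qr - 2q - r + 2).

The reduced Gröbner basis is the canonical form of the ideal for this ordering.

f_1 = 2pq - q^2 + 2r + 1, LT = pq.
f_2 = -2qr + 2p + q + 2r - 1, LT = qr.
f_3 = 2pr + qr - 2q - r + 2, LT = pr.

S(f_1,f_2): lcm = pqr. S = 3q^2r + p^2 - 3pq + pr + r^2 + 3p - 3r.
  reduce S modulo (f_1, f_2, f_3):
  remainder p^2 - 2q^2 + r^2 + 2p - q + 3 ≠ 0; add g_4 = p^2 - 2q^2 + r^2 + 2p - q + 3 to the basis.

S(f_1,f_3): lcm = pqr. S = -q^2r + q^2 - 3qr + r^2 - q - 3r.
  reduce S modulo (f_1, f_2, f_3, g_4):
  remainder r^2 + 3p + q + r - 1 ≠ 0; add g_5 = r^2 + 3p + q + r - 1 to the basis.

S(f_2,g_5): lcm = qr^2. S = -3pq - q^2 - pr + 2qr - r^2 + q - 3r.
  reduce S modulo (f_1, f_2, f_3, g_4, g_5):
  remainder q^2 + 2p - 3q + 3r + 2 ≠ 0; add g_6 = q^2 + 2p - 3q + 3r + 2 to the basis.

The other S-polynomials (S(f_2,f_3), S(f_1,g_4), S(f_2,g_4), S(f_3,g_4), S(f_1,g_5), S(f_3,g_5), S(g_4,g_5), S(f_1,g_6), S(f_2,g_6), S(f_3,g_6), S(g_4,g_6), S(g_5,g_6)) all reduce to 0 modulo the current basis, so we have a Gröbner basis.

G = {p^2 + 3p - q - 2r + 1, pq + p + 2q - r - 2, q^2 + 2p - 3q + 3r + 2, pr - 3p + q - 1, qr - p + 3q - r - 3, r^2 + 3p + q + r - 1}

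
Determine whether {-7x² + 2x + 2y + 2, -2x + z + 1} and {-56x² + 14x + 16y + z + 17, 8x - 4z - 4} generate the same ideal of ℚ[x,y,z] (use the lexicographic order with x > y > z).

Two ideals are equal iff their reduced Gröbner bases coincide (the reduced basis is unique for a fixed ordering).
Buchberger on the first generating set:
f_1 = -7x² + 2x + 2y + 2, LT = x².
f_2 = -2x + z + 1, LT = x.

S(f_1,f_2): lcm = x². S = ½xz + 3/14x - 2/7y - 2/7.
  reduce S modulo (f_1, f_2):
  remainder -2/7y + ¼z² + 5/14z - 5/28 ≠ 0; add g_3 = -2/7y + ¼z² + 5/14z - 5/28 to the basis.

The other S-polynomials (S(f_1,g_3), S(f_2,g_3)) all reduce to 0 modulo the current basis, so we have a Gröbner basis.
Inter-reduce: drop elements whose leading term is divisible by another's, tail-reduce, and make monic.
Reduced Gröbner basis: {x - ½z - ½, y - ⅞z² - 5/4z + ⅝}.

Buchberger on the second generating set:
h_1 = -56x² + 14x + 16y + z + 17, LT = x².
h_2 = 8x - 4z - 4, LT = x.

S(h_1,h_2): lcm = x². S = ½xz + ¼x - 2/7y - 1/56z - 17/56.
  reduce S modulo (h_1, h_2):
  remainder -2/7y + ¼z² + 5/14z - 5/28 ≠ 0; add k_3 = -2/7y + ¼z² + 5/14z - 5/28 to the basis.

The other S-polynomials (S(h_1,k_3), S(h_2,k_3)) all reduce to 0 modulo the current basis, so we have a Gröbner basis.
Inter-reduce: drop elements whose leading term is divisible by another's, tail-reduce, and make monic.
Reduced Gröbner basis: {x - ½z - ½, y - ⅞z² - 5/4z + ⅝}.

The two bases agree; hence the ideals are identical.

Yes, the ideals are equal.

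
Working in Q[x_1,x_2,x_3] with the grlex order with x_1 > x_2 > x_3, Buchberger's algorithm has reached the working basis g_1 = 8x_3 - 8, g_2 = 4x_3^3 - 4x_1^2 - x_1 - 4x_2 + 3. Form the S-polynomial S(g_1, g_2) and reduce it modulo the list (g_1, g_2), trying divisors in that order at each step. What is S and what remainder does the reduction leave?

S(g_1, g_2) = x_1^2 - x_3^2 + 1/4x_1 + x_2 - 3/4; remainder on division = x_1^2 + 1/4x_1 + x_2 - 7/4.

lcm(LM(g_1), LM(g_2)) = x_3^3.
S = (lcm/LT(g_1))·g_1 − (lcm/LT(g_2))·g_2 = x_1^2 - x_3^2 + 1/4x_1 + x_2 - 3/4.
Reduce S modulo (g_1, g_2) in that order:
  leading term x_1^2: no divisor's leading term divides it; move x_1^2 to the remainder.
  leading term x_3^2: subtract (-1/8x_3)·g_1 from -x_3^2 + 1/4x_1 + x_2 - 3/4 → 1/4x_1 + x_2 - x_3 - 3/4
  leading term x_1: no divisor's leading term divides it; move 1/4x_1 to the remainder.
  leading term x_2: no divisor's leading term divides it; move x_2 to the remainder.
  leading term x_3: subtract (-1/8)·g_1 from -x_3 - 3/4 → -7/4
  leading term 1: no divisor's leading term divides it; move -7/4 to the remainder.
The remainder x_1^2 + 1/4x_1 + x_2 - 7/4 is nonzero, so it would be added as the next basis element.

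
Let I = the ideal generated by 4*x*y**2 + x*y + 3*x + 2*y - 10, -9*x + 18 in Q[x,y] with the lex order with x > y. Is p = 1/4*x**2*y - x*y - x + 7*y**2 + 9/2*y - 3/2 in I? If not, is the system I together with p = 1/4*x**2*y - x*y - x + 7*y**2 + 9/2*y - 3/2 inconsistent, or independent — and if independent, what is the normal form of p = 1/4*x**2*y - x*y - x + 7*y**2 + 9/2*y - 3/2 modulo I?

First compute the reduced Gröbner basis of I by Buchberger's algorithm.
f_1 = 4*x*y**2 + x*y + 3*x + 2*y - 10, LT = x*y**2.
f_2 = -9*x + 18, LT = x.

S(f_1,f_2): lcm = x*y**2. S = 1/4*x*y + 3/4*x + 2*y**2 + 1/2*y - 5/2.
  reduce S modulo (f_1, f_2):
  remainder 2*y**2 + y - 1 ≠ 0; add h_3 = 2*y**2 + y - 1 to the basis.

The other S-polynomials (S(f_1,h_3), S(f_2,h_3)) all reduce to 0 modulo the current basis, so we have a Gröbner basis.
Inter-reduce: drop elements whose leading term is divisible by another's, tail-reduce, and make monic.
Reduced Gröbner basis: {x - 2, y**2 + 1/2*y - 1/2}.
Label its elements g_1 = x - 2, g_2 = y**2 + 1/2*y - 1/2.

Reduce p = 1/4*x**2*y - x*y - x + 7*y**2 + 9/2*y - 3/2 modulo G:
  leading term x**2*y: subtract (1/4*x*y)·g_1 from 1/4*x**2*y - x*y - x + 7*y**2 + 9/2*y - 3/2 → -1/2*x*y - x + 7*y**2 + 9/2*y - 3/2
  leading term x*y: subtract (-1/2*y)·g_1 from -1/2*x*y - x + 7*y**2 + 9/2*y - 3/2 → -x + 7*y**2 + 7/2*y - 3/2
  leading term x: subtract (-1)·g_1 from -x + 7*y**2 + 7/2*y - 3/2 → 7*y**2 + 7/2*y - 7/2
  leading term y**2: subtract (7)·g_2 from 7*y**2 + 7/2*y - 7/2 → 0
  normal form = 0.
Since the normal form is 0, p ∈ I.

The remainder on division by a Gröbner basis is unique — it is the normal form.

1/4*x**2*y - x*y - x + 7*y**2 + 9/2*y - 3/2 lies in I (it reduces to 0).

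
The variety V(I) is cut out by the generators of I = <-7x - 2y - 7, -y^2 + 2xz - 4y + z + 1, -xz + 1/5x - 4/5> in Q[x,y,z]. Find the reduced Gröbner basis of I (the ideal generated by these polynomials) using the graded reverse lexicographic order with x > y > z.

f_1 = -7x - 2y - 7, LT = x.
f_2 = -y^2 + 2xz - 4y + z + 1, LT = y^2.
f_3 = -xz + 1/5x - 4/5, LT = xz.

S(f_1,f_3): lcm = xz. S = 2/7yz + 1/5x + z - 4/5.
  reduce S modulo (f_1, f_2, f_3):
  remainder 2/7yz - 2/35y + z - 1 ≠ 0; add g_4 = 2/7yz - 2/35y + z - 1 to the basis.

S(f_2,g_4): lcm = y^2z. S = -2xz^2 + 1/5y^2 + 1/2yz - z^2 + 7/2y - z.
  reduce S modulo (f_1, f_2, f_3, g_4):
  remainder -z^2 + 14/5y - 19/20z + 39/20 ≠ 0; add g_5 = -z^2 + 14/5y - 19/20z + 39/20 to the basis.

The other S-polynomials (S(f_1,f_2), S(f_2,f_3), S(f_1,g_4), S(f_3,g_4), S(f_1,g_5), S(f_2,g_5), S(f_3,g_5), S(g_4,g_5)) all reduce to 0 modulo the current basis, so we have a Gröbner basis.
Inter-reduce: drop elements whose leading term is divisible by another's, tail-reduce, and make monic.

G = {y^2 + 144/35y - z + 1, yz - 1/5y + 7/2z - 7/2, z^2 - 14/5y + 19/20z - 39/20, x + 2/7y + 1}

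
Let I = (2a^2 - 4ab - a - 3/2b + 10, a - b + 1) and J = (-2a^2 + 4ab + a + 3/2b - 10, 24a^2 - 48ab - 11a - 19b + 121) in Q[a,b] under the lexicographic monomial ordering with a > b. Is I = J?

Yes, the ideals are equal.

Since reduced Gröbner bases are canonical representatives of ideals under a given ordering, it suffices to compute and compare them.
Buchberger on the first generating set:
f_1 = 2a^2 - 4ab - a - 3/2b + 10, LT = a^2.
f_2 = a - b + 1, LT = a.

S(f_1,f_2): lcm = a^2. S = -ab - 3/2a - 3/4b + 5.
  leading term ab: subtract (-b)·f_2 from -ab - 3/2a - 3/4b + 5 → -3/2a - b^2 + 1/4b + 5
  leading term a: subtract (-3/2)·f_2 from -3/2a - b^2 + 1/4b + 5 → -b^2 - 5/4b + 13/2
  leading term b^2: no divisor's leading term divides it; move -b^2 to the remainder.
  leading term b: no divisor's leading term divides it; move -5/4b to the remainder.
  leading term 1: no divisor's leading term divides it; move 13/2 to the remainder.
  remainder -b^2 - 5/4b + 13/2 ≠ 0; add g_3 = -b^2 - 5/4b + 13/2 to the basis.

The other S-polynomials (S(f_1,g_3), S(f_2,g_3)) all reduce to 0 modulo the current basis, so we have a Gröbner basis.
Inter-reduce: drop elements whose leading term is divisible by another's, tail-reduce, and make monic.
Reduced Gröbner basis: {a - b + 1, b^2 + 5/4b - 13/2}.

Buchberger on the second generating set:
h_1 = -2a^2 + 4ab + a + 3/2b - 10, LT = a^2.
h_2 = 24a^2 - 48ab - 11a - 19b + 121, LT = a^2.

S(h_1,h_2): lcm = a^2. S = -1/24a + 1/24b - 1/24.
  leading term a: no divisor's leading term divides it; move -1/24a to the remainder.
  leading term b: no divisor's leading term divides it; move 1/24b to the remainder.
  leading term 1: no divisor's leading term divides it; move -1/24 to the remainder.
  remainder -1/24a + 1/24b - 1/24 ≠ 0; add k_3 = -1/24a + 1/24b - 1/24 to the basis.

S(h_1,k_3): lcm = a^2. S = -ab - 3/2a - 3/4b + 5.
  leading term ab: subtract (24b)·k_3 from -ab - 3/2a - 3/4b + 5 → -3/2a - b^2 + 1/4b + 5
  leading term a: subtract (36)·k_3 from -3/2a - b^2 + 1/4b + 5 → -b^2 - 5/4b + 13/2
  leading term b^2: no divisor's leading term divides it; move -b^2 to the remainder.
  leading term b: no divisor's leading term divides it; move -5/4b to the remainder.
  leading term 1: no divisor's leading term divides it; move 13/2 to the remainder.
  remainder -b^2 - 5/4b + 13/2 ≠ 0; add k_4 = -b^2 - 5/4b + 13/2 to the basis.

The other S-polynomials (S(h_2,k_3), S(h_1,k_4), S(h_2,k_4), S(k_3,k_4)) all reduce to 0 modulo the current basis, so we have a Gröbner basis.
Inter-reduce: drop elements whose leading term is divisible by another's, tail-reduce, and make monic.
Reduced Gröbner basis: {a - b + 1, b^2 + 5/4b - 13/2}.

These coincide, so the ideals are equal.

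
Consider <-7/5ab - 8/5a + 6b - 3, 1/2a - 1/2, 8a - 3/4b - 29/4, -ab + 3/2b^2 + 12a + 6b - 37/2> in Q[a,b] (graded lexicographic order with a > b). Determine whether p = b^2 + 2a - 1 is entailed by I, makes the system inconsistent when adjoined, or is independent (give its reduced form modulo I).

Adjoining b^2 + 2a - 1 makes the ideal the whole ring: the system is inconsistent.

First compute the reduced Gröbner basis of I by Buchberger's algorithm.
f_1 = -7/5ab - 8/5a + 6b - 3, LT = ab.
f_2 = 1/2a - 1/2, LT = a.
f_3 = 8a - 3/4b - 29/4, LT = a.
f_4 = -ab + 3/2b^2 + 12a + 6b - 37/2, LT = ab.

S(f_1,f_2): lcm = ab. S = 8/7a - 23/7b + 15/7.
  leading term a: subtract (16/7)·f_2 from 8/7a - 23/7b + 15/7 → -23/7b + 23/7
  leading term b: no divisor's leading term divides it; move -23/7b to the remainder.
  leading term 1: no divisor's leading term divides it; move 23/7 to the remainder.
  remainder -23/7b + 23/7 ≠ 0; add h_5 = -23/7b + 23/7 to the basis.

The other S-polynomials (S(f_1,f_3), S(f_1,f_4), S(f_2,f_3), S(f_2,f_4), S(f_3,f_4), S(f_1,h_5), S(f_2,h_5), S(f_3,h_5), S(f_4,h_5)) all reduce to 0 modulo the current basis, so we have a Gröbner basis.
Inter-reduce: drop elements whose leading term is divisible by another's, tail-reduce, and make monic.
Reduced Gröbner basis: {a - 1, b - 1}.
Label its elements g_1 = a - 1, g_2 = b - 1.

Reduce p = b^2 + 2a - 1 modulo G:
  leading term b^2: subtract (b)·g_2 from b^2 + 2a - 1 → 2a + b - 1
  leading term a: subtract (2)·g_1 from 2a + b - 1 → b + 1
  leading term b: subtract (1)·g_2 from b + 1 → 2
  leading term 1: no divisor's leading term divides it; move 2 to the remainder.
  normal form = 2.
The normal form is nonzero, so p ∉ I. Since p minus its normal form lies in I, I + (p) = I + (r) where r = 2; decide whether this ideal is the whole ring.
Here r = 2 is a nonzero constant, hence a unit: 1 ∈ I + (p), the Gröbner basis of I + (p) is {1}, and the enlarged system has no common solution — adjoining p is inconsistent.

The remainder on division by a Gröbner basis is unique — it is the normal form.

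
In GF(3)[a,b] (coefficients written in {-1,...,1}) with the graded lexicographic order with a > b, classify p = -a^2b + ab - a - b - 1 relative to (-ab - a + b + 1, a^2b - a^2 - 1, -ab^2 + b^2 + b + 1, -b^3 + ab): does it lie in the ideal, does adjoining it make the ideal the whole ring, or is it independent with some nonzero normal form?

First compute the reduced Gröbner basis of I by Buchberger's algorithm.
f_1 = -ab - a + b + 1, LT = ab.
f_2 = a^2b - a^2 - 1, LT = a^2b.
f_3 = -ab^2 + b^2 + b + 1, LT = ab^2.
f_4 = -b^3 + ab, LT = b^3.

S(f_1,f_2): lcm = a^2b. S = -a^2 - ab - a + 1.
  leading term a^2: no divisor's leading term divides it; move -a^2 to the remainder.
  leading term ab: subtract (1)·f_1 from -ab - a + 1 → -b
  leading term b: no divisor's leading term divides it; move -b to the remainder.
  remainder -a^2 - b ≠ 0; add h_5 = -a^2 - b to the basis.

S(f_1,f_3): lcm = ab^2. S = ab + 1.
  leading term ab: subtract (-1)·f_1 from ab + 1 → -a + b - 1
  leading term a: no divisor's leading term divides it; move -a to the remainder.
  leading term b: no divisor's leading term divides it; move b to the remainder.
  leading term 1: no divisor's leading term divides it; move -1 to the remainder.
  remainder -a + b - 1 ≠ 0; add h_6 = -a + b - 1 to the basis.

S(f_2,f_3): lcm = a^2b^2. S = -a^2b + ab^2 + ab + a - b.
  leading term a^2b: subtract (a)·f_1 from -a^2b + ab^2 + ab + a - b → ab^2 + a^2 - b
  leading term ab^2: subtract (-b)·f_1 from ab^2 + a^2 - b → a^2 - ab + b^2
  leading term a^2: subtract (-1)·h_5 from a^2 - ab + b^2 → -ab + b^2 - b
  leading term ab: subtract (1)·f_1 from -ab + b^2 - b → b^2 + a + b - 1
  leading term b^2: no divisor's leading term divides it; move b^2 to the remainder.
  leading term a: subtract (-1)·h_6 from a + b - 1 → -b + 1
  leading term b: no divisor's leading term divides it; move -b to the remainder.
  leading term 1: no divisor's leading term divides it; move 1 to the remainder.
  remainder b^2 - b + 1 ≠ 0; add h_7 = b^2 - b + 1 to the basis.

The other S-polynomials (S(f_1,f_4), S(f_2,f_4), S(f_3,f_4), S(f_1,h_5), S(f_2,h_5), S(f_3,h_5), S(f_4,h_5), S(f_1,h_6), S(f_2,h_6), S(f_3,h_6), S(f_4,h_6), S(h_5,h_6), S(f_1,h_7), S(f_2,h_7), S(f_3,h_7), S(f_4,h_7), S(h_5,h_7), S(h_6,h_7)) all reduce to 0 modulo the current basis, so we have a Gröbner basis.
Inter-reduce: drop elements whose leading term is divisible by another's, tail-reduce, and make monic.
Reduced Gröbner basis: {b^2 - b + 1, a - b + 1}.
Label its elements g_1 = b^2 - b + 1, g_2 = a - b + 1.

Reduce p = -a^2b + ab - a - b - 1 modulo G:
  leading term a^2b: subtract (-ab)·g_2 from -a^2b + ab - a - b - 1 → -ab^2 - ab - a - b - 1
  leading term ab^2: subtract (-a)·g_1 from -ab^2 - ab - a - b - 1 → ab - b - 1
  leading term ab: subtract (b)·g_2 from ab - b - 1 → b^2 + b - 1
  leading term b^2: subtract (1)·g_1 from b^2 + b - 1 → -b + 1
  leading term b: no divisor's leading term divides it; move -b to the remainder.
  leading term 1: no divisor's leading term divides it; move 1 to the remainder.
  normal form = -b + 1.
The normal form is nonzero, so p ∉ I. Since p minus its normal form lies in I, I + (p) = I + (r) where r = -b + 1; decide whether this ideal is the whole ring.
Run Buchberger on G together with r (pairs among the g_i already reduce to 0 since G is a Gröbner basis):
g_1 = b^2 - b + 1, LT = b^2.
g_2 = a - b + 1, LT = a.
r = -b + 1, LT = b.

S(g_1,r): lcm = b^2. S = 1.
  leading term 1: no divisor's leading term divides it; move 1 to the remainder.
  remainder 1 ≠ 0; add m_4 = 1 to the basis.

The other S-polynomials (S(g_1,g_2), S(g_2,r), S(g_1,m_4), S(g_2,m_4), S(r,m_4)) all reduce to 0 modulo the current basis, so we have a Gröbner basis.
Inter-reduce: drop elements whose leading term is divisible by another's, tail-reduce, and make monic.
Reduced Gröbner basis: {1}.
The reduced Gröbner basis of I + (p) is {1}: the ideal is the whole ring, so the enlarged system has no common solution — adjoining p is inconsistent.

The remainder on division by a Gröbner basis is unique — it is the normal form.

Adjoining -a^2b + ab - a - b - 1 makes the ideal the whole ring: the system is inconsistent.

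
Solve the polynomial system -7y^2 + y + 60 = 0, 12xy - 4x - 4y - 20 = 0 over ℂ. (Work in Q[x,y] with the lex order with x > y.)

Compute a lex Gröbner basis by Buchberger's algorithm.
f_1 = -7y^2 + y + 60, LT = y^2.
f_2 = 12xy - 4x - 4y - 20, LT = xy.

S(f_1,f_2): lcm = xy^2. S = 4/21xy - 60/7x + 1/3y^2 + 5/3y.
  leading term xy: subtract (1/63)·f_2 from 4/21xy - 60/7x + 1/3y^2 + 5/3y → -536/63x + 1/3y^2 + 109/63y + 20/63
  leading term x: no divisor's leading term divides it; move -536/63x to the remainder.
  leading term y^2: subtract (-1/21)·f_1 from 1/3y^2 + 109/63y + 20/63 → 16/9y + 200/63
  leading term y: no divisor's leading term divides it; move 16/9y to the remainder.
  leading term 1: no divisor's leading term divides it; move 200/63 to the remainder.
  remainder -536/63x + 16/9y + 200/63 ≠ 0; add h_3 = -536/63x + 16/9y + 200/63 to the basis.

The other S-polynomials (S(f_1,h_3), S(f_2,h_3)) all reduce to 0 modulo the current basis, so we have a Gröbner basis.
Inter-reduce: drop elements whose leading term is divisible by another's, tail-reduce, and make monic.
Reduced Gröbner basis: {x - 14/67y - 25/67, y^2 - 1/7y - 60/7}.

From the last basis element, y^2 - 1/7y - 60/7 = 0, so y takes values in {-20/7, 3}. Each choice, substituted upward through the basis, yields the corresponding point(s) of the solution set.
  y = -20/7: the earlier basis element becomes x + 15/67 = 0, giving x = -15/67 — point (-15/67, -20/7).
  y = 3: the earlier basis element becomes x - 1 = 0, giving x = 1 — point (1, 3).

{(-15/67, -20/7), (1, 3)}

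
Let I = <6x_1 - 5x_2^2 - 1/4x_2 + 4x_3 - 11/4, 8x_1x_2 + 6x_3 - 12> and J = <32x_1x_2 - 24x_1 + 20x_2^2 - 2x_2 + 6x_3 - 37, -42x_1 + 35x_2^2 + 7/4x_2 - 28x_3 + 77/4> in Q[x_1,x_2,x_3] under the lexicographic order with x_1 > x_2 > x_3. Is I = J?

For a fixed monomial order, each ideal has a unique reduced Gröbner basis; comparing bases decides equality.
Buchberger on the first generating set:
f_1 = 6x_1 - 5x_2^2 - 1/4x_2 + 4x_3 - 11/4, LT = x_1.
f_2 = 8x_1x_2 + 6x_3 - 12, LT = x_1x_2.

S(f_1,f_2): lcm = x_1x_2. S = -5/6x_2^3 - 1/24x_2^2 + 2/3x_2x_3 - 11/24x_2 - 3/4x_3 + 3/2.
  reduce S modulo (f_1, f_2):
  remainder -5/6x_2^3 - 1/24x_2^2 + 2/3x_2x_3 - 11/24x_2 - 3/4x_3 + 3/2 ≠ 0; add g_3 = -5/6x_2^3 - 1/24x_2^2 + 2/3x_2x_3 - 11/24x_2 - 3/4x_3 + 3/2 to the basis.

The other S-polynomials (S(f_1,g_3), S(f_2,g_3)) all reduce to 0 modulo the current basis, so we have a Gröbner basis.
Inter-reduce: drop elements whose leading term is divisible by another's, tail-reduce, and make monic.
Reduced Gröbner basis: {x_1 - 5/6x_2^2 - 1/24x_2 + 2/3x_3 - 11/24, x_2^3 + 1/20x_2^2 - 4/5x_2x_3 + 11/20x_2 + 9/10x_3 - 9/5}.

Buchberger on the second generating set:
h_1 = 32x_1x_2 - 24x_1 + 20x_2^2 - 2x_2 + 6x_3 - 37, LT = x_1x_2.
h_2 = -42x_1 + 35x_2^2 + 7/4x_2 - 28x_3 + 77/4, LT = x_1.

S(h_1,h_2): lcm = x_1x_2. S = -3/4x_1 + 5/6x_2^3 + 2/3x_2^2 - 2/3x_2x_3 + 19/48x_2 + 3/16x_3 - 37/32.
  reduce S modulo (h_1, h_2):
  remainder 5/6x_2^3 + 1/24x_2^2 - 2/3x_2x_3 + 35/96x_2 + 11/16x_3 - 3/2 ≠ 0; add k_3 = 5/6x_2^3 + 1/24x_2^2 - 2/3x_2x_3 + 35/96x_2 + 11/16x_3 - 3/2 to the basis.

The other S-polynomials (S(h_1,k_3), S(h_2,k_3)) all reduce to 0 modulo the current basis, so we have a Gröbner basis.
Inter-reduce: drop elements whose leading term is divisible by another's, tail-reduce, and make monic.
Reduced Gröbner basis: {x_1 - 5/6x_2^2 - 1/24x_2 + 2/3x_3 - 11/24, x_2^3 + 1/20x_2^2 - 4/5x_2x_3 + 7/16x_2 + 33/40x_3 - 9/5}.

The bases are distinct; the ideals are different.
The choice of monomial ordering does not affect the verdict — as long as both bases are computed under the same ordering, their equality decides ideal equality.

No, the ideals differ.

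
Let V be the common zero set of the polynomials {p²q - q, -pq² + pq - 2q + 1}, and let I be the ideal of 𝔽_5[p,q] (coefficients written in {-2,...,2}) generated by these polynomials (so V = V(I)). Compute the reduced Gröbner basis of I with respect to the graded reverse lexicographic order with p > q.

f_1 = p²q - q, LT = p²q.
f_2 = -pq² + pq - 2q + 1, LT = pq².

S(f_1,f_2): lcm = p²q². S = p²q - 2pq - q² + p.
  leading term p²q: subtract (1)·f_1 from p²q - 2pq - q² + p → -2pq - q² + p + q
  leading term pq: no divisor's leading term divides it; move -2pq to the remainder.
  leading term q²: no divisor's leading term divides it; move -q² to the remainder.
  leading term p: no divisor's leading term divides it; move p to the remainder.
  leading term q: no divisor's leading term divides it; move q to the remainder.
  remainder -2pq - q² + p + q ≠ 0; add g_3 = -2pq - q² + p + q to the basis.

S(f_1,g_3): lcm = p²q. S = 2pq² - 2p² - 2pq - q.
  leading term pq²: subtract (-2)·f_2 from 2pq² - 2p² - 2pq - q → -2p² + 2
  leading term p²: no divisor's leading term divides it; move -2p² to the remainder.
  leading term 1: no divisor's leading term divides it; move 2 to the remainder.
  remainder -2p² + 2 ≠ 0; add g_4 = -2p² + 2 to the basis.

S(f_2,g_3): lcm = pq². S = 2q³ + 2pq - 2q² + 2q - 1.
  leading term q³: no divisor's leading term divides it; move 2q³ to the remainder.
  leading term pq: subtract (-1)·g_3 from 2pq - 2q² + 2q - 1 → 2q² + p - 2q - 1
  leading term q²: no divisor's leading term divides it; move 2q² to the remainder.
  leading term p: no divisor's leading term divides it; move p to the remainder.
  leading term q: no divisor's leading term divides it; move -2q to the remainder.
  leading term 1: no divisor's leading term divides it; move -1 to the remainder.
  remainder 2q³ + 2q² + p - 2q - 1 ≠ 0; add g_5 = 2q³ + 2q² + p - 2q - 1 to the basis.

The other S-polynomials (S(f_1,g_4), S(f_2,g_4), S(g_3,g_4), S(f_1,g_5), S(f_2,g_5), S(g_3,g_5), S(g_4,g_5)) all reduce to 0 modulo the current basis, so we have a Gröbner basis.
Inter-reduce: drop elements whose leading term is divisible by another's, tail-reduce, and make monic.

G = {q³ + q² - 2p - q + 2, p² - 1, pq - 2q² + 2p + 2q}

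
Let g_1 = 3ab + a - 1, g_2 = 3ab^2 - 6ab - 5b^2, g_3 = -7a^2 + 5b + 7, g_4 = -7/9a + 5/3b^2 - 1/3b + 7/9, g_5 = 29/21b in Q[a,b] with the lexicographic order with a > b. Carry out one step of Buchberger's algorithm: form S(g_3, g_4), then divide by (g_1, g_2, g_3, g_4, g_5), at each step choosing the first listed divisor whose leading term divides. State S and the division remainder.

S(g_3, g_4) = 15/7ab^2 - 3/7ab + a - 5/7b - 1; remainder on division = 0.

lcm(LM(g_3), LM(g_4)) = a^2.
S = (lcm/LT(g_3))·g_3 − (lcm/LT(g_4))·g_4 = 15/7ab^2 - 3/7ab + a - 5/7b - 1.
Reduce S modulo (g_1, g_2, g_3, g_4, g_5) in that order:
  leading term ab^2: subtract (5/7b)·g_1 from 15/7ab^2 - 3/7ab + a - 5/7b - 1 → -8/7ab + a - 1
  leading term ab: subtract (-8/21)·g_1 from -8/7ab + a - 1 → 29/21a - 29/21
  leading term a: subtract (-87/49)·g_4 from 29/21a - 29/21 → 145/49b^2 - 29/49b
  leading term b^2: subtract (15/7b)·g_5 from 145/49b^2 - 29/49b → -29/49b
  leading term b: subtract (-3/7)·g_5 from -29/49b → 0
The remainder is 0, so this S-polynomial contributes no new basis element.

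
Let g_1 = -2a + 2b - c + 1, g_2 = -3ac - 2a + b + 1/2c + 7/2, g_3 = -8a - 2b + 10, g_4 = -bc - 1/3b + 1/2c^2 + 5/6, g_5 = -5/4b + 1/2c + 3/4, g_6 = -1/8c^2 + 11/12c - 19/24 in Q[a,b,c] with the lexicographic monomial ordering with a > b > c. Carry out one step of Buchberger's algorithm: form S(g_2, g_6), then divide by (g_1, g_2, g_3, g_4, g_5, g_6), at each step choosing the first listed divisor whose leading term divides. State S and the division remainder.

lcm(LM(g_2), LM(g_6)) = ac^2.
S = (lcm/LT(g_2))·g_2 − (lcm/LT(g_6))·g_6 = 8ac - 19/3a - 1/3bc - 1/6c^2 - 7/6c.
Reduce S modulo (g_1, g_2, g_3, g_4, g_5, g_6) in that order:
  leading term ac: subtract (-4c)·g_1 from 8ac - 19/3a - 1/3bc - 1/6c^2 - 7/6c → -19/3a + 23/3bc - 25/6c^2 + 17/6c
  leading term a: subtract (19/6)·g_1 from -19/3a + 23/3bc - 25/6c^2 + 17/6c → 23/3bc - 19/3b - 25/6c^2 + 6c - 19/6
  leading term bc: subtract (-23/3)·g_4 from 23/3bc - 19/3b - 25/6c^2 + 6c - 19/6 → -80/9b - 1/3c^2 + 6c + 29/9
  leading term b: subtract (64/9)·g_5 from -80/9b - 1/3c^2 + 6c + 29/9 → -1/3c^2 + 22/9c - 19/9
  leading term c^2: subtract (8/3)·g_6 from -1/3c^2 + 22/9c - 19/9 → 0
The remainder is 0, so this S-polynomial contributes no new basis element.

S(g_2, g_6) = 8ac - 19/3a - 1/3bc - 1/6c^2 - 7/6c; remainder on division = 0.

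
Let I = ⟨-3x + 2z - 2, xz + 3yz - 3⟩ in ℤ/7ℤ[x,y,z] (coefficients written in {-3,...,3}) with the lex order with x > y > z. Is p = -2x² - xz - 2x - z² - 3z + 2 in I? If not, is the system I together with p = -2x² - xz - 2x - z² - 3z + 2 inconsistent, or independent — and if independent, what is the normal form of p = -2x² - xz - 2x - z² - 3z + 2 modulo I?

-2x² - xz - 2x - z² - 3z + 2 is independent of I; its normal form modulo I is -z² + 2z - 3.

First compute the reduced Gröbner basis of I by Buchberger's algorithm.
f_1 = -3x + 2z - 2, LT = x.
f_2 = xz + 3yz - 3, LT = xz.

S(f_1,f_2): lcm = xz. S = -3yz - 3z² + 3z + 3.
  leading term yz: no divisor's leading term divides it; move -3yz to the remainder.
  leading term z²: no divisor's leading term divides it; move -3z² to the remainder.
  leading term z: no divisor's leading term divides it; move 3z to the remainder.
  leading term 1: no divisor's leading term divides it; move 3 to the remainder.
  remainder -3yz - 3z² + 3z + 3 ≠ 0; add h_3 = -3yz - 3z² + 3z + 3 to the basis.

S(f_1,h_3): leading monomials are coprime, so the S-polynomial reduces to 0 (Buchberger's first criterion).
S(f_2,h_3): lcm = xyz. S = -xz² + xz + x + 3y²z - 3y.
  leading term xz²: subtract (-2z²)·f_1 from -xz² + xz + x + 3y²z - 3y → xz + x + 3y²z - 3y - 3z³ + 3z²
  leading term xz: subtract (2z)·f_1 from xz + x + 3y²z - 3y - 3z³ + 3z² → x + 3y²z - 3y - 3z³ - z² - 3z
  leading term x: subtract (2)·f_1 from x + 3y²z - 3y - 3z³ - z² - 3z → 3y²z - 3y - 3z³ - z² - 3
  leading term y²z: subtract (-y)·h_3 from 3y²z - 3y - 3z³ - z² - 3 → -3yz² + 3yz - 3z³ - z² - 3
  leading term yz²: subtract (z)·h_3 from -3yz² + 3yz - 3z³ - z² - 3 → 3yz + 3z² - 3z - 3
  leading term yz: subtract (-1)·h_3 from 3yz + 3z² - 3z - 3 → 0
  remainder 0.

Every S-polynomial of the final basis reduces to 0, so we have a Gröbner basis.
Inter-reduce: drop elements whose leading term is divisible by another's, tail-reduce, and make monic.
Reduced Gröbner basis: {x - 3z + 3, yz + z² - z - 1}.
Label its elements g_1 = x - 3z + 3, g_2 = yz + z² - z - 1.

Reduce p = -2x² - xz - 2x - z² - 3z + 2 modulo G:
  leading term x²: subtract (-2x)·g_1 from -2x² - xz - 2x - z² - 3z + 2 → -3x - z² - 3z + 2
  leading term x: subtract (-3)·g_1 from -3x - z² - 3z + 2 → -z² + 2z - 3
  leading term z²: no divisor's leading term divides it; move -z² to the remainder.
  leading term z: no divisor's leading term divides it; move 2z to the remainder.
  leading term 1: no divisor's leading term divides it; move -3 to the remainder.
  normal form = -z² + 2z - 3.
The normal form is nonzero, so p ∉ I. Since p minus its normal form lies in I, I + (p) = I + (r) where r = -z² + 2z - 3; decide whether this ideal is the whole ring.
Run Buchberger on G together with r (pairs among the g_i already reduce to 0 since G is a Gröbner basis):
g_1 = x - 3z + 3, LT = x.
g_2 = yz + z² - z - 1, LT = yz.
r = -z² + 2z - 3, LT = z².

S(g_1,g_2): leading monomials are coprime, so the S-polynomial reduces to 0 (Buchberger's first criterion).
S(g_1,r): leading monomials are coprime, so the S-polynomial reduces to 0 (Buchberger's first criterion).
S(g_2,r): lcm = yz². S = 2yz - 3y + z³ - z² - z.
  leading term yz: subtract (2)·g_2 from 2yz - 3y + z³ - z² - z → -3y + z³ - 3z² + z + 2
  leading term y: no divisor's leading term divides it; move -3y to the remainder.
  leading term z³: subtract (-z)·r from z³ - 3z² + z + 2 → -z² - 2z + 2
  leading term z²: subtract (1)·r from -z² - 2z + 2 → 3z - 2
  leading term z: no divisor's leading term divides it; move 3z to the remainder.
  leading term 1: no divisor's leading term divides it; move -2 to the remainder.
  remainder -3y + 3z - 2 ≠ 0; add m_4 = -3y + 3z - 2 to the basis.

S(g_1,m_4): leading monomials are coprime, so the S-polynomial reduces to 0 (Buchberger's first criterion).
S(g_2,m_4): lcm = yz. S = 2z² + 3z - 1.
  leading term z²: subtract (-2)·r from 2z² + 3z - 1 → 0
  remainder 0.

S(r,m_4): leading monomials are coprime, so the S-polynomial reduces to 0 (Buchberger's first criterion).
Every S-polynomial of the final basis reduces to 0, so we have a Gröbner basis.
Inter-reduce: drop elements whose leading term is divisible by another's, tail-reduce, and make monic.
Reduced Gröbner basis: {x - 3z + 3, y - z + 3, z² - 2z + 3}.
The reduced Gröbner basis of I + (p) is {x - 3z + 3, y - z + 3, z² - 2z + 3} ≠ {1}, a proper ideal, so the enlarged system stays consistent: p is independent of I, with normal form -z² + 2z - 3.

Ideal membership is decidable via reduction modulo a Gröbner basis.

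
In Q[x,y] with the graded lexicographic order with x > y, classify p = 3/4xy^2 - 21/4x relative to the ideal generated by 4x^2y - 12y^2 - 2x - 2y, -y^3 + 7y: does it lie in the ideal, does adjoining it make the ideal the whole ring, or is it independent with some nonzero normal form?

First compute the reduced Gröbner basis of I by Buchberger's algorithm.
f_1 = 4x^2y - 12y^2 - 2x - 2y, LT = x^2y.
f_2 = -y^3 + 7y, LT = y^3.

S(f_1,f_2): lcm = x^2y^3. S = -3y^4 + 7x^2y - 1/2xy^2 - 1/2y^3.
  leading term y^4: subtract (3y)·f_2 from -3y^4 + 7x^2y - 1/2xy^2 - 1/2y^3 → 7x^2y - 1/2xy^2 - 1/2y^3 - 21y^2
  leading term x^2y: subtract (7/4)·f_1 from 7x^2y - 1/2xy^2 - 1/2y^3 - 21y^2 → -1/2xy^2 - 1/2y^3 + 7/2x + 7/2y
  leading term xy^2: no divisor's leading term divides it; move -1/2xy^2 to the remainder.
  leading term y^3: subtract (1/2)·f_2 from -1/2y^3 + 7/2x + 7/2y → 7/2x
  leading term x: no divisor's leading term divides it; move 7/2x to the remainder.
  remainder -1/2xy^2 + 7/2x ≠ 0; add h_3 = -1/2xy^2 + 7/2x to the basis.

S(f_1,h_3): lcm = x^2y^2. S = -3y^3 + 7x^2 - 1/2xy - 1/2y^2.
  leading term y^3: subtract (3)·f_2 from -3y^3 + 7x^2 - 1/2xy - 1/2y^2 → 7x^2 - 1/2xy - 1/2y^2 - 21y
  leading term x^2: no divisor's leading term divides it; move 7x^2 to the remainder.
  leading term xy: no divisor's leading term divides it; move -1/2xy to the remainder.
  leading term y^2: no divisor's leading term divides it; move -1/2y^2 to the remainder.
  leading term y: no divisor's leading term divides it; move -21y to the remainder.
  remainder 7x^2 - 1/2xy - 1/2y^2 - 21y ≠ 0; add h_4 = 7x^2 - 1/2xy - 1/2y^2 - 21y to the basis.

The other S-polynomials (S(f_2,h_3), S(f_1,h_4), S(f_2,h_4), S(h_3,h_4)) all reduce to 0 modulo the current basis, so we have a Gröbner basis.
Inter-reduce: drop elements whose leading term is divisible by another's, tail-reduce, and make monic.
Reduced Gröbner basis: {xy^2 - 7x, y^3 - 7y, x^2 - 1/14xy - 1/14y^2 - 3y}.
Label its elements g_1 = xy^2 - 7x, g_2 = y^3 - 7y, g_3 = x^2 - 1/14xy - 1/14y^2 - 3y.

Reduce p = 3/4xy^2 - 21/4x modulo G:
  leading term xy^2: subtract (3/4)·g_1 from 3/4xy^2 - 21/4x → 0
  normal form = 0.
Since the normal form is 0, p ∈ I.

The remainder on division by a Gröbner basis is unique — it is the normal form.

3/4xy^2 - 21/4x lies in I (it reduces to 0).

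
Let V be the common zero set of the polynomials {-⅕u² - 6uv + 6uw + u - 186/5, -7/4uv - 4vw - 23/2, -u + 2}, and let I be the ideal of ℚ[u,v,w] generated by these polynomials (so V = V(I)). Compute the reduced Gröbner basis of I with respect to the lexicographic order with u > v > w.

f_1 = -⅕u² - 6uv + 6uw + u - 186/5, LT = u².
f_2 = -7/4uv - 4vw - 23/2, LT = uv.
f_3 = -u + 2, LT = u.

S(f_1,f_2): lcm = u²v. S = 30uv² - 226/7uvw - 5uv - 46/7u + 186v.
  leading term uv²: subtract (-120/7v)·f_2 from 30uv² - 226/7uvw - 5uv - 46/7u + 186v → -226/7uvw - 5uv - 46/7u - 480/7v²w - 78/7v
  leading term uvw: subtract (904/49w)·f_2 from -226/7uvw - 5uv - 46/7u - 480/7v²w - 78/7v → -5uv - 46/7u - 480/7v²w + 3616/49vw² - 78/7v + 10396/49w
  leading term uv: subtract (20/7)·f_2 from -5uv - 46/7u - 480/7v²w + 3616/49vw² - 78/7v + 10396/49w → -46/7u - 480/7v²w + 3616/49vw² + 80/7vw - 78/7v + 10396/49w + 230/7
  leading term u: subtract (46/7)·f_3 from -46/7u - 480/7v²w + 3616/49vw² + 80/7vw - 78/7v + 10396/49w + 230/7 → -480/7v²w + 3616/49vw² + 80/7vw - 78/7v + 10396/49w + 138/7
  leading term v²w: no divisor's leading term divides it; move -480/7v²w to the remainder.
  leading term vw²: no divisor's leading term divides it; move 3616/49vw² to the remainder.
  leading term vw: no divisor's leading term divides it; move 80/7vw to the remainder.
  leading term v: no divisor's leading term divides it; move -78/7v to the remainder.
  leading term w: no divisor's leading term divides it; move 10396/49w to the remainder.
  leading term 1: no divisor's leading term divides it; move 138/7 to the remainder.
  remainder -480/7v²w + 3616/49vw² + 80/7vw - 78/7v + 10396/49w + 138/7 ≠ 0; add g_4 = -480/7v²w + 3616/49vw² + 80/7vw - 78/7v + 10396/49w + 138/7 to the basis.

S(f_1,f_3): lcm = u². S = 30uv - 30uw - 3u + 186.
  leading term uv: subtract (-120/7)·f_2 from 30uv - 30uw - 3u + 186 → -30uw - 3u - 480/7vw - 78/7
  leading term uw: subtract (30w)·f_3 from -30uw - 3u - 480/7vw - 78/7 → -3u - 480/7vw - 60w - 78/7
  leading term u: subtract (3)·f_3 from -3u - 480/7vw - 60w - 78/7 → -480/7vw - 60w - 120/7
  leading term vw: no divisor's leading term divides it; move -480/7vw to the remainder.
  leading term w: no divisor's leading term divides it; move -60w to the remainder.
  leading term 1: no divisor's leading term divides it; move -120/7 to the remainder.
  remainder -480/7vw - 60w - 120/7 ≠ 0; add g_5 = -480/7vw - 60w - 120/7 to the basis.

S(f_2,f_3): lcm = uv. S = 16/7vw + 2v + 46/7.
  leading term vw: subtract (-1/30)·g_5 from 16/7vw + 2v + 46/7 → 2v - 2w + 6
  leading term v: no divisor's leading term divides it; move 2v to the remainder.
  leading term w: no divisor's leading term divides it; move -2w to the remainder.
  leading term 1: no divisor's leading term divides it; move 6 to the remainder.
  remainder 2v - 2w + 6 ≠ 0; add g_6 = 2v - 2w + 6 to the basis.

S(f_2,g_5): lcm = uvw. S = -⅞uw - ¼u + 16/7vw² + 46/7w.
  leading term uw: subtract (⅞w)·f_3 from -⅞uw - ¼u + 16/7vw² + 46/7w → -¼u + 16/7vw² + 135/28w
  leading term u: subtract (¼)·f_3 from -¼u + 16/7vw² + 135/28w → 16/7vw² + 135/28w - ½
  leading term vw²: subtract (-1/30w)·g_5 from 16/7vw² + 135/28w - ½ → -2w² + 17/4w - ½
  leading term w²: no divisor's leading term divides it; move -2w² to the remainder.
  leading term w: no divisor's leading term divides it; move 17/4w to the remainder.
  leading term 1: no divisor's leading term divides it; move -½ to the remainder.
  remainder -2w² + 17/4w - ½ ≠ 0; add g_7 = -2w² + 17/4w - ½ to the basis.

The other S-polynomials (S(f_1,g_4), S(f_2,g_4), S(f_3,g_4), S(f_1,g_5), S(f_3,g_5), S(g_4,g_5), S(f_1,g_6), S(f_2,g_6), S(f_3,g_6), S(g_4,g_6), S(g_5,g_6), S(f_1,g_7), S(f_2,g_7), S(f_3,g_7), S(g_4,g_7), S(g_5,g_7), S(g_6,g_7)) all reduce to 0 modulo the current basis, so we have a Gröbner basis.
Inter-reduce: drop elements whose leading term is divisible by another's, tail-reduce, and make monic.

G = {u - 2, v - w + 3, w² - 17/8w + ¼}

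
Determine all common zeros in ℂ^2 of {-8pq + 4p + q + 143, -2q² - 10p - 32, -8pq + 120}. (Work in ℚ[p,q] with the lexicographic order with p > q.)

Compute a lex Gröbner basis by Buchberger's algorithm.
f_1 = -8pq + 4p + q + 143, LT = pq.
f_2 = -10p - 2q² - 32, LT = p.
f_3 = -8pq + 120, LT = pq.

S(f_1,f_2): lcm = pq. S = -½p - ⅕q³ - 133/40q - 143/8.
  leading term p: subtract (1/20)·f_2 from -½p - ⅕q³ - 133/40q - 143/8 → -⅕q³ + 1/10q² - 133/40q - 651/40
  leading term q³: no divisor's leading term divides it; move -⅕q³ to the remainder.
  leading term q²: no divisor's leading term divides it; move 1/10q² to the remainder.
  leading term q: no divisor's leading term divides it; move -133/40q to the remainder.
  leading term 1: no divisor's leading term divides it; move -651/40 to the remainder.
  remainder -⅕q³ + 1/10q² - 133/40q - 651/40 ≠ 0; add h_4 = -⅕q³ + 1/10q² - 133/40q - 651/40 to the basis.

S(f_1,f_3): lcm = pq. S = -½p - ⅛q - 23/8.
  leading term p: subtract (1/20)·f_2 from -½p - ⅛q - 23/8 → 1/10q² - ⅛q - 51/40
  leading term q²: no divisor's leading term divides it; move 1/10q² to the remainder.
  leading term q: no divisor's leading term divides it; move -⅛q to the remainder.
  leading term 1: no divisor's leading term divides it; move -51/40 to the remainder.
  remainder 1/10q² - ⅛q - 51/40 ≠ 0; add h_5 = 1/10q² - ⅛q - 51/40 to the basis.

S(f_3,h_4): lcm = pq³. S = ½pq² - 133/8pq - 651/8p - 15q².
  leading term pq²: subtract (-1/16q)·f_1 from ½pq² - 133/8pq - 651/8p - 15q² → -131/8pq - 651/8p - 239/16q² + 143/16q
  leading term pq: subtract (131/64)·f_1 from -131/8pq - 651/8p - 239/16q² + 143/16q → -1433/16p - 239/16q² + 441/64q - 18733/64
  leading term p: subtract (1433/160)·f_2 from -1433/16p - 239/16q² + 441/64q - 18733/64 → 119/40q² + 441/64q - 1953/320
  leading term q²: subtract (119/4)·h_5 from 119/40q² + 441/64q - 1953/320 → 679/64q + 2037/64
  leading term q: no divisor's leading term divides it; move 679/64q to the remainder.
  leading term 1: no divisor's leading term divides it; move 2037/64 to the remainder.
  remainder 679/64q + 2037/64 ≠ 0; add h_6 = 679/64q + 2037/64 to the basis.

The other S-polynomials (S(f_2,f_3), S(f_1,h_4), S(f_2,h_4), S(f_1,h_5), S(f_2,h_5), S(f_3,h_5), S(h_4,h_5), S(f_1,h_6), S(f_2,h_6), S(f_3,h_6), S(h_4,h_6), S(h_5,h_6)) all reduce to 0 modulo the current basis, so we have a Gröbner basis.
Inter-reduce: drop elements whose leading term is divisible by another's, tail-reduce, and make monic.
Reduced Gröbner basis: {p + 5, q + 3}.

From the last basis element, q + 3 = 0, so q takes values in {-3}. Each choice, substituted upward through the basis, yields the corresponding point(s) of the solution set.
  q = -3: the earlier basis element becomes p + 5 = 0, giving p = -5 — point (-5, -3).

{(-5, -3)}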